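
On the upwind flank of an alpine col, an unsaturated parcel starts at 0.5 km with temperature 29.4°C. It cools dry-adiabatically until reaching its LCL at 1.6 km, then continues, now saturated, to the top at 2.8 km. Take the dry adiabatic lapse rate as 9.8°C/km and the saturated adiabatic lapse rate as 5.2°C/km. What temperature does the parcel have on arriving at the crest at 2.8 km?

12.38°C

From 500 m to 1600 m (dry): cools by 9.8 × 1.1 = 10.78°C, giving 18.62°C.
From 1600 m to 2800 m (saturated): cools by 5.2 × 1.2 = 6.24°C, giving 12.38°C.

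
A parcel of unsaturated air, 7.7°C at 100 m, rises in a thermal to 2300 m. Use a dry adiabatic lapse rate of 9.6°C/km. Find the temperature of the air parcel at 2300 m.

Dry adiabatic to 2300 m: -9.6 × 2.2 km = -21.12°C, so T = -13.42°C.

-13.42°C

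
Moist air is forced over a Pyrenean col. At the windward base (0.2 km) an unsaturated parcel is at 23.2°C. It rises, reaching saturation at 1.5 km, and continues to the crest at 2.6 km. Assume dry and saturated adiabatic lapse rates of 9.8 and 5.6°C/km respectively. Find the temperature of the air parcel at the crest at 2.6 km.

4.3°C

200–1500 m, dry: Δz = 1.3 km ⇒ ΔT = -12.74°C; T = 10.46°C
1500–2600 m, saturated: Δz = 1.1 km ⇒ ΔT = -6.16°C; T = 4.3°C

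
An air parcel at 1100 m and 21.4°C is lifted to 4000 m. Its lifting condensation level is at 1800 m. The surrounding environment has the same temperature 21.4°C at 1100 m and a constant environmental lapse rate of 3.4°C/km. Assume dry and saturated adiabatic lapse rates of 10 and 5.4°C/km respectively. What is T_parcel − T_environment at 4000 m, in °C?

Parcel:
  1100–1800 m, dry: Δz = 0.7 km ⇒ ΔT = -7°C; T = 14.4°C
  1800–4000 m, saturated: Δz = 2.2 km ⇒ ΔT = -11.88°C; T = 2.52°C
Environment:
  1100–4000 m, environment: Δz = 2.9 km ⇒ ΔT = -9.86°C; T = 11.54°C
T_parcel − T_env = 2.52 − 11.54 = -9.02°C

-9.02°C (parcel cooler than environment)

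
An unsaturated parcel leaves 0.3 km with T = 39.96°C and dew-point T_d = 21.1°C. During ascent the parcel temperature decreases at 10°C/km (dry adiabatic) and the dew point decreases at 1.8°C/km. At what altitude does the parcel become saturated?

T and T_d converge at 10 − 1.8 = 8.2°C per km
Height above start = (39.96 − 21.1) / 8.2 = 2.3 km
LCL altitude = 300 m + 2300 m = 2600 m

2.6 km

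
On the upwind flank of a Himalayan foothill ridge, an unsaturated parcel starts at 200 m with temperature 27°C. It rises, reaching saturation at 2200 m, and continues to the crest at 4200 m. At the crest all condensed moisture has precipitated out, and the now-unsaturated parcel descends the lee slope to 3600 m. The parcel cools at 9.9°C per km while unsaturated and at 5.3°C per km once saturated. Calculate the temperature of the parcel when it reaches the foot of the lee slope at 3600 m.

Dry to 2200 m: -9.9 × 2 km = -19.8°C, so T = 7.2°C.
Saturated to 4200 m: -5.3 × 2 km = -10.6°C, so T = -3.4°C.
Dry descent to 3600 m: +9.9 × 0.6 km = +5.94°C, so T = 2.54°C.

2.54°C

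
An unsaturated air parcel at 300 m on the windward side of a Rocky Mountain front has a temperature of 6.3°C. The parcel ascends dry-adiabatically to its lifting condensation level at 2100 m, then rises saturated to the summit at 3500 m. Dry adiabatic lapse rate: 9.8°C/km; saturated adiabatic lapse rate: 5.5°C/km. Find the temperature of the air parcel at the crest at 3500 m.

-19.04°C

300–2100 m, dry: Δz = 1.8 km ⇒ ΔT = -17.64°C; T = -11.34°C
2100–3500 m, saturated: Δz = 1.4 km ⇒ ΔT = -7.7°C; T = -19.04°C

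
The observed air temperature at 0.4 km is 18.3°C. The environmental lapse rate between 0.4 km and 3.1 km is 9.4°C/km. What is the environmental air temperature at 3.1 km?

-7.08°C

From 400 m to 3100 m (environmental): cools by 9.4 × 2.7 = 25.38°C, giving -7.08°C.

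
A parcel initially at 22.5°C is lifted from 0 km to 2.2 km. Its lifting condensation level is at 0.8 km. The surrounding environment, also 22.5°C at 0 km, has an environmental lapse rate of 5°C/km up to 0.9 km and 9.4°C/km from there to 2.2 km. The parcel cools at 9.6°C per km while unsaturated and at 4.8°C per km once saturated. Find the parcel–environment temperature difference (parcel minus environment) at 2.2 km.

+2.32°C (parcel warmer than environment)

Parcel:
  From 0 m to 800 m (dry): cools by 9.6 × 0.8 = 7.68°C, giving 14.82°C.
  From 800 m to 2200 m (saturated): cools by 4.8 × 1.4 = 6.72°C, giving 8.1°C.
Environment:
  From 0 m to 900 m (environment, lower layer): cools by 5 × 0.9 = 4.5°C, giving 18°C.
  From 900 m to 2200 m (environment, upper layer): cools by 9.4 × 1.3 = 12.22°C, giving 5.78°C.
T_parcel − T_env = 8.1 − 5.78 = +2.32°C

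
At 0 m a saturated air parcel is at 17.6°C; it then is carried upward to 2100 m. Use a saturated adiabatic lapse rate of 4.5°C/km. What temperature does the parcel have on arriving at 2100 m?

8.15°C

0 → 2100 m (saturated adiabatic, 4.5°C/km): ΔT = -4.5 × 2.1 = -9.45°C → T = 8.15°C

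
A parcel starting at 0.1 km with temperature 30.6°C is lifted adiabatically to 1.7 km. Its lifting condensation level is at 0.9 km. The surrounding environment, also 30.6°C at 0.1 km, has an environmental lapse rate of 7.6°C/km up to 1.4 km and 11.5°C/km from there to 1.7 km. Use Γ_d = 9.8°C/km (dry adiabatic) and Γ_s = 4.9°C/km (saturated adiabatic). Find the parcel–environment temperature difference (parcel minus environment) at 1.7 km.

Parcel:
  Dry to 900 m: -9.8 × 0.8 km = -7.84°C, so T = 22.76°C.
  Saturated to 1700 m: -4.9 × 0.8 km = -3.92°C, so T = 18.84°C.
Environment:
  Environment, lower layer to 1400 m: -7.6 × 1.3 km = -9.88°C, so T = 20.72°C.
  Environment, upper layer to 1700 m: -11.5 × 0.3 km = -3.45°C, so T = 17.27°C.
T_parcel − T_env = 18.84 − 17.27 = +1.57°C

+1.57°C (parcel warmer than environment)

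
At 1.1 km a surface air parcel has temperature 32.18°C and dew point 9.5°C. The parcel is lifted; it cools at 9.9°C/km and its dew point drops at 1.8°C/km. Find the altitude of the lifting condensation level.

3.9 km

T and T_d converge at 9.9 − 1.8 = 8.1°C per km
Height above start = (32.18 − 9.5) / 8.1 = 2.8 km
LCL altitude = 1100 m + 2800 m = 3900 m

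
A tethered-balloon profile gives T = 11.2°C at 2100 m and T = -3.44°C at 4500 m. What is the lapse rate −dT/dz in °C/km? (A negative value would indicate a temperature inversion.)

6.1°C/km

Γ = −ΔT/Δz = (11.2 − (-3.44)) / (4500 − 2100) m
  = 14.64°C / 2.4 km = 6.1°C/km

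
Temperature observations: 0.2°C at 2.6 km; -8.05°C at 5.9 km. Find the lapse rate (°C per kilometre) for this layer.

Γ = −ΔT/Δz = (0.2 − (-8.05)) / (5900 − 2600) m
  = 8.25°C / 3.3 km = 2.5°C/km

2.5°C/km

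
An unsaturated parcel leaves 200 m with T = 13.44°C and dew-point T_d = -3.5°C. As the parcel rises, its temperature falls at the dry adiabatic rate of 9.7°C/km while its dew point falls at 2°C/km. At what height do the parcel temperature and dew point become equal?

2400 m

T and T_d converge at 9.7 − 2 = 7.7°C per km
Height above start = (13.44 − (-3.5)) / 7.7 = 2.2 km
LCL altitude = 200 m + 2200 m = 2400 m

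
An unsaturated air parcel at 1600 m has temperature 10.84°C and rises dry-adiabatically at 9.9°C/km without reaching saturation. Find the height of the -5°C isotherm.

3200 m

Height above start = (10.84 − (-5)) / 9.9 = 1.6 km
Altitude = 1600 m + 1600 m = 3200 m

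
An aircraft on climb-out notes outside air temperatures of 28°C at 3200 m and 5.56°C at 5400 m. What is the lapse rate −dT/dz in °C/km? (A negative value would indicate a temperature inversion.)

Γ = −ΔT/Δz = (28 − 5.56) / (5400 − 3200) m
  = 22.44°C / 2.2 km = 10.2°C/km

10.2°C/km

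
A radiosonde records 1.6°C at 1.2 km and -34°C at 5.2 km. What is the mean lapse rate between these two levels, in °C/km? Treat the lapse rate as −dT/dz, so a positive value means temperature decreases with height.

Γ = −ΔT/Δz = (1.6 − (-34)) / (5200 − 1200) m
  = 35.6°C / 4 km = 8.9°C/km

8.9°C/km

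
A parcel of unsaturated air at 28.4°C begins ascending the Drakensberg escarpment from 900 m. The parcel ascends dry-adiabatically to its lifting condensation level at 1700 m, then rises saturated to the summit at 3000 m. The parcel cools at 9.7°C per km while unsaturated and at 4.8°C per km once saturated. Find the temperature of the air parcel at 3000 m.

14.4°C

From 900 m to 1700 m (dry): cools by 9.7 × 0.8 = 7.76°C, giving 20.64°C.
From 1700 m to 3000 m (saturated): cools by 4.8 × 1.3 = 6.24°C, giving 14.4°C.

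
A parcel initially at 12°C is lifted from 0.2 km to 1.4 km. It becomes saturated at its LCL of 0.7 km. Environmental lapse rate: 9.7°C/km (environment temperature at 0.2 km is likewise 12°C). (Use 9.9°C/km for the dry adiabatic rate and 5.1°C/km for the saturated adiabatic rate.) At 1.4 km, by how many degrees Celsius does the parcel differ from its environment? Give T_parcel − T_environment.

Parcel:
  200–700 m, dry: Δz = 0.5 km ⇒ ΔT = -4.95°C; T = 7.05°C
  700–1400 m, saturated: Δz = 0.7 km ⇒ ΔT = -3.57°C; T = 3.48°C
Environment:
  200–1400 m, environment: Δz = 1.2 km ⇒ ΔT = -11.64°C; T = 0.36°C
T_parcel − T_env = 3.48 − 0.36 = +3.12°C

+3.12°C (parcel warmer than environment)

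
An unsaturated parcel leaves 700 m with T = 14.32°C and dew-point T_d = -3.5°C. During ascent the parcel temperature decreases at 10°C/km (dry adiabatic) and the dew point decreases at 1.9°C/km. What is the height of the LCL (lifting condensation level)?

T and T_d converge at 10 − 1.9 = 8.1°C per km
Height above start = (14.32 − (-3.5)) / 8.1 = 2.2 km
LCL altitude = 700 m + 2200 m = 2900 m

2900 m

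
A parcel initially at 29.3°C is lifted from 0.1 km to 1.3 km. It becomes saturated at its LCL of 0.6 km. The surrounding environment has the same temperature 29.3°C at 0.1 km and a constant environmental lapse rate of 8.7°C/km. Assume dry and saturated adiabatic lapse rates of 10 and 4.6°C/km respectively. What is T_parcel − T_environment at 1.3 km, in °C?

+2.22°C (parcel warmer than environment)

Parcel:
  100 → 600 m (dry, 10°C/km): ΔT = -10 × 0.5 = -5°C → T = 24.3°C
  600 → 1300 m (saturated, 4.6°C/km): ΔT = -4.6 × 0.7 = -3.22°C → T = 21.08°C
Environment:
  100 → 1300 m (environment, 8.7°C/km): ΔT = -8.7 × 1.2 = -10.44°C → T = 18.86°C
T_parcel − T_env = 21.08 − 18.86 = +2.22°C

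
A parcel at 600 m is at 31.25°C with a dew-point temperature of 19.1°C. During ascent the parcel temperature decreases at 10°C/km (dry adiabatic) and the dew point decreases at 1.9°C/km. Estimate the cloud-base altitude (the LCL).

2100 m

T and T_d converge at 10 − 1.9 = 8.1°C per km
Height above start = (31.25 − 19.1) / 8.1 = 1.5 km
LCL altitude = 600 m + 1500 m = 2100 m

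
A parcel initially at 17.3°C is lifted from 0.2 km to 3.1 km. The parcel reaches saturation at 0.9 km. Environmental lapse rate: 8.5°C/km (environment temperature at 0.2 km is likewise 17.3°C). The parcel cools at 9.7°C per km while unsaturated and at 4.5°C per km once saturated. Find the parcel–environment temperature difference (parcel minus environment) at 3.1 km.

Parcel:
  Dry to 900 m: -9.7 × 0.7 km = -6.79°C, so T = 10.51°C.
  Saturated to 3100 m: -4.5 × 2.2 km = -9.9°C, so T = 0.61°C.
Environment:
  Environment to 3100 m: -8.5 × 2.9 km = -24.65°C, so T = -7.35°C.
T_parcel − T_env = 0.61 − (-7.35) = +7.96°C

+7.96°C (parcel warmer than environment)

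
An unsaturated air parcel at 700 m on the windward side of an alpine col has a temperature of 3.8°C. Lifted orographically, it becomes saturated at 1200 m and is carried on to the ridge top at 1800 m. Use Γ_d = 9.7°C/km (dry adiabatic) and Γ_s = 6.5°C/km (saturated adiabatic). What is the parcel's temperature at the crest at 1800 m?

700–1200 m, dry: Δz = 0.5 km ⇒ ΔT = -4.85°C; T = -1.05°C
1200–1800 m, saturated: Δz = 0.6 km ⇒ ΔT = -3.9°C; T = -4.95°C

-4.95°C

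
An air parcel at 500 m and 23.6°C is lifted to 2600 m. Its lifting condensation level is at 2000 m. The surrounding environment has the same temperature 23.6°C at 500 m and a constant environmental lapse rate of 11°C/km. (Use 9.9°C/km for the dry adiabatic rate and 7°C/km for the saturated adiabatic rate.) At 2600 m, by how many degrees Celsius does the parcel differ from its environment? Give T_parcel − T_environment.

Parcel:
  500–2000 m, dry: Δz = 1.5 km ⇒ ΔT = -14.85°C; T = 8.75°C
  2000–2600 m, saturated: Δz = 0.6 km ⇒ ΔT = -4.2°C; T = 4.55°C
Environment:
  500–2600 m, environment: Δz = 2.1 km ⇒ ΔT = -23.1°C; T = 0.5°C
T_parcel − T_env = 4.55 − 0.5 = +4.05°C

+4.05°C (parcel warmer than environment)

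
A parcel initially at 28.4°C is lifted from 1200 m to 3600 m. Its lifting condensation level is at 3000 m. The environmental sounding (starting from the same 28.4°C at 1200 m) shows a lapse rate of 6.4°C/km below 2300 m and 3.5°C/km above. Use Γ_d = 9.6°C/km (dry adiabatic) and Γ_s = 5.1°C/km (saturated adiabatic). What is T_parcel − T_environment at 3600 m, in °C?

Parcel:
  Dry to 3000 m: -9.6 × 1.8 km = -17.28°C, so T = 11.12°C.
  Saturated to 3600 m: -5.1 × 0.6 km = -3.06°C, so T = 8.06°C.
Environment:
  Environment, lower layer to 2300 m: -6.4 × 1.1 km = -7.04°C, so T = 21.36°C.
  Environment, upper layer to 3600 m: -3.5 × 1.3 km = -4.55°C, so T = 16.81°C.
T_parcel − T_env = 8.06 − 16.81 = -8.75°C

-8.75°C (parcel cooler than environment)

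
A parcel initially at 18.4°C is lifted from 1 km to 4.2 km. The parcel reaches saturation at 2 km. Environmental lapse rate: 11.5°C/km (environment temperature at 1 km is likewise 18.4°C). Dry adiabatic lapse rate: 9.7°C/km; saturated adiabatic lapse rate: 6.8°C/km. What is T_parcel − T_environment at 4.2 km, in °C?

Parcel:
  Dry to 2000 m: -9.7 × 1 km = -9.7°C, so T = 8.7°C.
  Saturated to 4200 m: -6.8 × 2.2 km = -14.96°C, so T = -6.26°C.
Environment:
  Environment to 4200 m: -11.5 × 3.2 km = -36.8°C, so T = -18.4°C.
T_parcel − T_env = -6.26 − (-18.4) = +12.14°C

+12.14°C (parcel warmer than environment)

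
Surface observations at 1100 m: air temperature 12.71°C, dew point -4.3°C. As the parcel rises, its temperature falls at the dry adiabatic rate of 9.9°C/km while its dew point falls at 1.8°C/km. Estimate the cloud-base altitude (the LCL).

3200 m

T and T_d converge at 9.9 − 1.8 = 8.1°C per km
Height above start = (12.71 − (-4.3)) / 8.1 = 2.1 km
LCL altitude = 1100 m + 2100 m = 3200 m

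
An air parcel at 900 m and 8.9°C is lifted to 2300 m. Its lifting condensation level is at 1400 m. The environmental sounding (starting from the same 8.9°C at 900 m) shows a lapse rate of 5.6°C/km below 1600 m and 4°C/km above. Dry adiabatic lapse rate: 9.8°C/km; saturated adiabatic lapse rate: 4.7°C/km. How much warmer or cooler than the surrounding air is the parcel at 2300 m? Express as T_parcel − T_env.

Parcel:
  From 900 m to 1400 m (dry): cools by 9.8 × 0.5 = 4.9°C, giving 4°C.
  From 1400 m to 2300 m (saturated): cools by 4.7 × 0.9 = 4.23°C, giving -0.23°C.
Environment:
  From 900 m to 1600 m (environment, lower layer): cools by 5.6 × 0.7 = 3.92°C, giving 4.98°C.
  From 1600 m to 2300 m (environment, upper layer): cools by 4 × 0.7 = 2.8°C, giving 2.18°C.
T_parcel − T_env = -0.23 − 2.18 = -2.41°C

-2.41°C (parcel cooler than environment)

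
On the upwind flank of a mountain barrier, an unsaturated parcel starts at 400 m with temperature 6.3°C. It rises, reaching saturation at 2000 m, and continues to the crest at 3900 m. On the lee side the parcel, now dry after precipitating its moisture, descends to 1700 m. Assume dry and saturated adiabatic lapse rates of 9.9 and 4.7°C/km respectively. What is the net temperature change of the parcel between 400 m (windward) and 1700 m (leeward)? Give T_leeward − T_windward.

From 400 m to 2000 m (dry): cools by 9.9 × 1.6 = 15.84°C, giving -9.54°C.
From 2000 m to 3900 m (saturated): cools by 4.7 × 1.9 = 8.93°C, giving -18.47°C.
From 3900 m to 1700 m (dry descent): warms by 9.9 × 2.2 = 21.78°C, giving 3.31°C.
Net change vs windward start: 3.31 − 6.3 = -2.99°C

-2.99°C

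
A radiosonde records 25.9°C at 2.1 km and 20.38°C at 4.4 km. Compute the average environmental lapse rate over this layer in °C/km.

Γ = −ΔT/Δz = (25.9 − 20.38) / (4400 − 2100) m
  = 5.52°C / 2.3 km = 2.4°C/km

2.4°C/km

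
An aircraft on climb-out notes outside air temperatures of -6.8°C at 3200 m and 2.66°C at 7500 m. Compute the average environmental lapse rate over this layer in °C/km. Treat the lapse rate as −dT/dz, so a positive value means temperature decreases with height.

-2.2°C/km

Γ = −ΔT/Δz = (-6.8 − 2.66) / (7500 − 3200) m
  = -9.46°C / 4.3 km = -2.2°C/km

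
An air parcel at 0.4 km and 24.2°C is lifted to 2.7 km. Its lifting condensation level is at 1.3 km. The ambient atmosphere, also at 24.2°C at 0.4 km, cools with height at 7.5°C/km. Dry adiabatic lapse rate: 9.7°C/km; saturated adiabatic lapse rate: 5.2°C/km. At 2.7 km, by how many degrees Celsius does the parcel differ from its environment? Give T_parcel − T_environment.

+1.24°C (parcel warmer than environment)

Parcel:
  400 → 1300 m (dry, 9.7°C/km): ΔT = -9.7 × 0.9 = -8.73°C → T = 15.47°C
  1300 → 2700 m (saturated, 5.2°C/km): ΔT = -5.2 × 1.4 = -7.28°C → T = 8.19°C
Environment:
  400 → 2700 m (environment, 7.5°C/km): ΔT = -7.5 × 2.3 = -17.25°C → T = 6.95°C
T_parcel − T_env = 8.19 − 6.95 = +1.24°C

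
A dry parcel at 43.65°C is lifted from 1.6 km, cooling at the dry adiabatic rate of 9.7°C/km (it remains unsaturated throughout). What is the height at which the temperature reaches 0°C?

6.1 km

Height above start = (43.65 − 0) / 9.7 = 4.5 km
Altitude = 1600 m + 4500 m = 6100 m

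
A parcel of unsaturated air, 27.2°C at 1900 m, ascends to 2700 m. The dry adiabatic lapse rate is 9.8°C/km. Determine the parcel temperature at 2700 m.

1900 → 2700 m (dry adiabatic, 9.8°C/km): ΔT = -9.8 × 0.8 = -7.84°C → T = 19.36°C

19.36°C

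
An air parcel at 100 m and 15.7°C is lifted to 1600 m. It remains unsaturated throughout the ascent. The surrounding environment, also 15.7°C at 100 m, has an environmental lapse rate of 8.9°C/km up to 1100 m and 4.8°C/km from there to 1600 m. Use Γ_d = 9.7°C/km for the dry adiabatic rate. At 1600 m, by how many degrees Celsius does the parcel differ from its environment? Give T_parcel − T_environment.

-3.25°C (parcel cooler than environment)

Parcel:
  100 → 1600 m (dry, 9.7°C/km): ΔT = -9.7 × 1.5 = -14.55°C → T = 1.15°C
Environment:
  100 → 1100 m (environment, lower layer, 8.9°C/km): ΔT = -8.9 × 1 = -8.9°C → T = 6.8°C
  1100 → 1600 m (environment, upper layer, 4.8°C/km): ΔT = -4.8 × 0.5 = -2.4°C → T = 4.4°C
T_parcel − T_env = 1.15 − 4.4 = -3.25°C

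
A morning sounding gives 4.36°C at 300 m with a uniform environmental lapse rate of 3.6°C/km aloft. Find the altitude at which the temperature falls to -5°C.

2900 m

Height above start = (4.36 − (-5)) / 3.6 = 2.6 km
Altitude = 300 m + 2600 m = 2900 m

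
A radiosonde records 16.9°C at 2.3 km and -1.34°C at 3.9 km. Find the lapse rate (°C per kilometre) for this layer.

11.4°C/km

Γ = −ΔT/Δz = (16.9 − (-1.34)) / (3900 − 2300) m
  = 18.24°C / 1.6 km = 11.4°C/km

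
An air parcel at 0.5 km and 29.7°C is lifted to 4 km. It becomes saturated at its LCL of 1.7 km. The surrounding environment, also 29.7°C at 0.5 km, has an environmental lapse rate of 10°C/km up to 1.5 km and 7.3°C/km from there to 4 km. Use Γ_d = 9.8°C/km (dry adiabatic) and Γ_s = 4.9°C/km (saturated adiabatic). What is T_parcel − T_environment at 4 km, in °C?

+5.22°C (parcel warmer than environment)

Parcel:
  Dry to 1700 m: -9.8 × 1.2 km = -11.76°C, so T = 17.94°C.
  Saturated to 4000 m: -4.9 × 2.3 km = -11.27°C, so T = 6.67°C.
Environment:
  Environment, lower layer to 1500 m: -10 × 1 km = -10°C, so T = 19.7°C.
  Environment, upper layer to 4000 m: -7.3 × 2.5 km = -18.25°C, so T = 1.45°C.
T_parcel − T_env = 6.67 − 1.45 = +5.22°C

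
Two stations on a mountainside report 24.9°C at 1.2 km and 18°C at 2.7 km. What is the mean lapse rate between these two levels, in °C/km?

Γ = −ΔT/Δz = (24.9 − 18) / (2700 − 1200) m
  = 6.9°C / 1.5 km = 4.6°C/km

4.6°C/km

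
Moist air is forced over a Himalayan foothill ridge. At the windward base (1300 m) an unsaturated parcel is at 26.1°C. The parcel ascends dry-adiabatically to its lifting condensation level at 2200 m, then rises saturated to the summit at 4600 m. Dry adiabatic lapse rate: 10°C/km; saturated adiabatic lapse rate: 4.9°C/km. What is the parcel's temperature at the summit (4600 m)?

5.34°C

1300–2200 m, dry: Δz = 0.9 km ⇒ ΔT = -9°C; T = 17.1°C
2200–4600 m, saturated: Δz = 2.4 km ⇒ ΔT = -11.76°C; T = 5.34°C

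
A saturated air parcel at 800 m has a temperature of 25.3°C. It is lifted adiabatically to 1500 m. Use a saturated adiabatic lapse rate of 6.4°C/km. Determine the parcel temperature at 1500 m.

Saturated adiabatic to 1500 m: -6.4 × 0.7 km = -4.48°C, so T = 20.82°C.

20.82°C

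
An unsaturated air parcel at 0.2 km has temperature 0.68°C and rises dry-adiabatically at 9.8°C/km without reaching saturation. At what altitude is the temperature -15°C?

Height above start = (0.68 − (-15)) / 9.8 = 1.6 km
Altitude = 200 m + 1600 m = 1800 m

1.8 km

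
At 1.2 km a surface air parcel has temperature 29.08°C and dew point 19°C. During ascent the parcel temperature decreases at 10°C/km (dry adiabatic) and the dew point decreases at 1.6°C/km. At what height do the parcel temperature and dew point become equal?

T and T_d converge at 10 − 1.6 = 8.4°C per km
Height above start = (29.08 − 19) / 8.4 = 1.2 km
LCL altitude = 1200 m + 1200 m = 2400 m

2.4 km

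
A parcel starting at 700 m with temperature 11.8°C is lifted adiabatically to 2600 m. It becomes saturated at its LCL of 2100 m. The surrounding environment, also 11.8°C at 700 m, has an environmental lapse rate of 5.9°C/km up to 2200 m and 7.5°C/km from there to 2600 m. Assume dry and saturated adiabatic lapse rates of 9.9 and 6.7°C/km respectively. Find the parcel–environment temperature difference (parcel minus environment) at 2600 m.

-5.36°C (parcel cooler than environment)

Parcel:
  700–2100 m, dry: Δz = 1.4 km ⇒ ΔT = -13.86°C; T = -2.06°C
  2100–2600 m, saturated: Δz = 0.5 km ⇒ ΔT = -3.35°C; T = -5.41°C
Environment:
  700–2200 m, environment, lower layer: Δz = 1.5 km ⇒ ΔT = -8.85°C; T = 2.95°C
  2200–2600 m, environment, upper layer: Δz = 0.4 km ⇒ ΔT = -3°C; T = -0.05°C
T_parcel − T_env = -5.41 − (-0.05) = -5.36°C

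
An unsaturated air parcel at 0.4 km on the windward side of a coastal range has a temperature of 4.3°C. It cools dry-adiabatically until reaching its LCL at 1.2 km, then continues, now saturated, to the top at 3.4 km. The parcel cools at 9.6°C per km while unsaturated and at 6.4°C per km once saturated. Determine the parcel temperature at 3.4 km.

400–1200 m, dry: Δz = 0.8 km ⇒ ΔT = -7.68°C; T = -3.38°C
1200–3400 m, saturated: Δz = 2.2 km ⇒ ΔT = -14.08°C; T = -17.46°C

-17.46°C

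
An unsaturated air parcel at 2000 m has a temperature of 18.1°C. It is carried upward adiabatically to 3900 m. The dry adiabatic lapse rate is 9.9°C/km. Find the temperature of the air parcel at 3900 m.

-0.71°C

2000–3900 m, dry adiabatic: Δz = 1.9 km ⇒ ΔT = -18.81°C; T = -0.71°C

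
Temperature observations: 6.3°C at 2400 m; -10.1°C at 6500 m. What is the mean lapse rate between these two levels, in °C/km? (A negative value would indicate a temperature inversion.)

Γ = −ΔT/Δz = (6.3 − (-10.1)) / (6500 − 2400) m
  = 16.4°C / 4.1 km = 4°C/km

4°C/km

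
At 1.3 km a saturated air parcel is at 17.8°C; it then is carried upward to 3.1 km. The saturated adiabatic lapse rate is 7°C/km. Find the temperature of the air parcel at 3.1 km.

5.2°C

From 1300 m to 3100 m (saturated adiabatic): cools by 7 × 1.8 = 12.6°C, giving 5.2°C.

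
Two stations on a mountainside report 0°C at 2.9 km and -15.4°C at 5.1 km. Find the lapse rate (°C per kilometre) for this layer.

Γ = −ΔT/Δz = (0 − (-15.4)) / (5100 − 2900) m
  = 15.4°C / 2.2 km = 7°C/km

7°C/km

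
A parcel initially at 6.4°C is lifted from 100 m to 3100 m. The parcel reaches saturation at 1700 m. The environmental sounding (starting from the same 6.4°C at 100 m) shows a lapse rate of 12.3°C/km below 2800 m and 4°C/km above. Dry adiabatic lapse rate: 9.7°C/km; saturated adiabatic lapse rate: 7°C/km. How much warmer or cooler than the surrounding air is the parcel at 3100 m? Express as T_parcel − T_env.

Parcel:
  100 → 1700 m (dry, 9.7°C/km): ΔT = -9.7 × 1.6 = -15.52°C → T = -9.12°C
  1700 → 3100 m (saturated, 7°C/km): ΔT = -7 × 1.4 = -9.8°C → T = -18.92°C
Environment:
  100 → 2800 m (environment, lower layer, 12.3°C/km): ΔT = -12.3 × 2.7 = -33.21°C → T = -26.81°C
  2800 → 3100 m (environment, upper layer, 4°C/km): ΔT = -4 × 0.3 = -1.2°C → T = -28.01°C
T_parcel − T_env = -18.92 − (-28.01) = +9.09°C

+9.09°C (parcel warmer than environment)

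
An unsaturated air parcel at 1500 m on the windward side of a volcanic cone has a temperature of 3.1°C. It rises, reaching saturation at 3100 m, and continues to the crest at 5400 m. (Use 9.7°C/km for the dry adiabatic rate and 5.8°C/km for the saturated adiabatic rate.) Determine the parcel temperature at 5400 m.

-25.76°C

Dry to 3100 m: -9.7 × 1.6 km = -15.52°C, so T = -12.42°C.
Saturated to 5400 m: -5.8 × 2.3 km = -13.34°C, so T = -25.76°C.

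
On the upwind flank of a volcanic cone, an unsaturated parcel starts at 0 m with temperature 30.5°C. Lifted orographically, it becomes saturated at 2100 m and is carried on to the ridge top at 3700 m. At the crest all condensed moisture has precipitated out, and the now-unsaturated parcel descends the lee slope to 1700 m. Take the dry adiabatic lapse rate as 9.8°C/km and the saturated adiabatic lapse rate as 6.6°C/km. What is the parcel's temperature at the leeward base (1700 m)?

0–2100 m, dry: Δz = 2.1 km ⇒ ΔT = -20.58°C; T = 9.92°C
2100–3700 m, saturated: Δz = 1.6 km ⇒ ΔT = -10.56°C; T = -0.64°C
3700–1700 m, dry descent: Δz = 2 km ⇒ ΔT = +19.6°C; T = 18.96°C

18.96°C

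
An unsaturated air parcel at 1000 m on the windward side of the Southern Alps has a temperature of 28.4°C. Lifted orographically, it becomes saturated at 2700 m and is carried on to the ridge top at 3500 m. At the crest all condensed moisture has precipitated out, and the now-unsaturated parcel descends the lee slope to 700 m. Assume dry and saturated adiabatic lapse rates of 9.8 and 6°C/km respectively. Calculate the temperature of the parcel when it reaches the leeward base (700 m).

1000–2700 m, dry: Δz = 1.7 km ⇒ ΔT = -16.66°C; T = 11.74°C
2700–3500 m, saturated: Δz = 0.8 km ⇒ ΔT = -4.8°C; T = 6.94°C
3500–700 m, dry descent: Δz = 2.8 km ⇒ ΔT = +27.44°C; T = 34.38°C

34.38°C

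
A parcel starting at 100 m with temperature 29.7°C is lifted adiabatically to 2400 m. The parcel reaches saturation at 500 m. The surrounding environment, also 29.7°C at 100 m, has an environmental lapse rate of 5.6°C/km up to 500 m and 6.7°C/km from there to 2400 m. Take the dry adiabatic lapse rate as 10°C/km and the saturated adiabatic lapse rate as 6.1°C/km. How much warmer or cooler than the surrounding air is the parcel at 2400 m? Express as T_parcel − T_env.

-0.62°C (parcel cooler than environment)

Parcel:
  100 → 500 m (dry, 10°C/km): ΔT = -10 × 0.4 = -4°C → T = 25.7°C
  500 → 2400 m (saturated, 6.1°C/km): ΔT = -6.1 × 1.9 = -11.59°C → T = 14.11°C
Environment:
  100 → 500 m (environment, lower layer, 5.6°C/km): ΔT = -5.6 × 0.4 = -2.24°C → T = 27.46°C
  500 → 2400 m (environment, upper layer, 6.7°C/km): ΔT = -6.7 × 1.9 = -12.73°C → T = 14.73°C
T_parcel − T_env = 14.11 − 14.73 = -0.62°C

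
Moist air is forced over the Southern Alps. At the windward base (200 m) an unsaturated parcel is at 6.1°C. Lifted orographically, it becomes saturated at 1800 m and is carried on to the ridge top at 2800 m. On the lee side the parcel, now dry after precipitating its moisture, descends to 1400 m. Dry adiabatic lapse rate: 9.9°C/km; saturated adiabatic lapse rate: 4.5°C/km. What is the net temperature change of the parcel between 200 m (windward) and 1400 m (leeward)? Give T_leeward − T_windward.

-6.48°C

From 200 m to 1800 m (dry): cools by 9.9 × 1.6 = 15.84°C, giving -9.74°C.
From 1800 m to 2800 m (saturated): cools by 4.5 × 1 = 4.5°C, giving -14.24°C.
From 2800 m to 1400 m (dry descent): warms by 9.9 × 1.4 = 13.86°C, giving -0.38°C.
Net change vs windward start: -0.38 − 6.1 = -6.48°C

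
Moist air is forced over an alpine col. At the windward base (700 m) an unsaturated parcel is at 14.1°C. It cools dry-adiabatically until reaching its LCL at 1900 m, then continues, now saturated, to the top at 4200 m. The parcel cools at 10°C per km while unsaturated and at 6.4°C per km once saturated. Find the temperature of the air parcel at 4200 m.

-12.62°C

Dry to 1900 m: -10 × 1.2 km = -12°C, so T = 2.1°C.
Saturated to 4200 m: -6.4 × 2.3 km = -14.72°C, so T = -12.62°C.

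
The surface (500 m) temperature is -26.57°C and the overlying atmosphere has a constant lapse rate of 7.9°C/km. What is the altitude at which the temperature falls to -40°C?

Height above start = (-26.57 − (-40)) / 7.9 = 1.7 km
Altitude = 500 m + 1700 m = 2200 m

2200 m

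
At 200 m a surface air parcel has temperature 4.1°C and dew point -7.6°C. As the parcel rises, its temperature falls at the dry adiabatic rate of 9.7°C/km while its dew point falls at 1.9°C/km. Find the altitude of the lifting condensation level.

1700 m

T and T_d converge at 9.7 − 1.9 = 7.8°C per km
Height above start = (4.1 − (-7.6)) / 7.8 = 1.5 km
LCL altitude = 200 m + 1500 m = 1700 m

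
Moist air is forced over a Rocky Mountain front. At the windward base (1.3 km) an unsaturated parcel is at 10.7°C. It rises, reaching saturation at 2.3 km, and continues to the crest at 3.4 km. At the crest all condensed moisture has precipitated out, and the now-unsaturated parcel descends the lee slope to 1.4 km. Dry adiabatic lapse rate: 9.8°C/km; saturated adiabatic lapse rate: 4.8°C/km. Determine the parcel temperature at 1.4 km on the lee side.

15.22°C

From 1300 m to 2300 m (dry): cools by 9.8 × 1 = 9.8°C, giving 0.9°C.
From 2300 m to 3400 m (saturated): cools by 4.8 × 1.1 = 5.28°C, giving -4.38°C.
From 3400 m to 1400 m (dry descent): warms by 9.8 × 2 = 19.6°C, giving 15.22°C.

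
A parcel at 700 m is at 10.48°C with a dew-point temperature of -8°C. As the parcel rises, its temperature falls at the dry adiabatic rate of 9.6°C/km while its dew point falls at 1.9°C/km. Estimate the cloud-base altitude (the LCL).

3100 m

T and T_d converge at 9.6 − 1.9 = 7.7°C per km
Height above start = (10.48 − (-8)) / 7.7 = 2.4 km
LCL altitude = 700 m + 2400 m = 3100 m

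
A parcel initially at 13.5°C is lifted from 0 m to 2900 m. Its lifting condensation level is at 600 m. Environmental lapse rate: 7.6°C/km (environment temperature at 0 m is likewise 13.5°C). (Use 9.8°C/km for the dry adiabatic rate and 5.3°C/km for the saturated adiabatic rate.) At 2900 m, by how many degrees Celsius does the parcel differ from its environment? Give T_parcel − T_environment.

Parcel:
  0 → 600 m (dry, 9.8°C/km): ΔT = -9.8 × 0.6 = -5.88°C → T = 7.62°C
  600 → 2900 m (saturated, 5.3°C/km): ΔT = -5.3 × 2.3 = -12.19°C → T = -4.57°C
Environment:
  0 → 2900 m (environment, 7.6°C/km): ΔT = -7.6 × 2.9 = -22.04°C → T = -8.54°C
T_parcel − T_env = -4.57 − (-8.54) = +3.97°C

+3.97°C (parcel warmer than environment)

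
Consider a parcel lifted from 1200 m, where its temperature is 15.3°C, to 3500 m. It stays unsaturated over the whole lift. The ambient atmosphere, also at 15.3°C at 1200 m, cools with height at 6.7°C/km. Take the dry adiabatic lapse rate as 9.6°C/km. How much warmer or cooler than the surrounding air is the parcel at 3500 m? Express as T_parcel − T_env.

Parcel:
  Dry to 3500 m: -9.6 × 2.3 km = -22.08°C, so T = -6.78°C.
Environment:
  Environment to 3500 m: -6.7 × 2.3 km = -15.41°C, so T = -0.11°C.
T_parcel − T_env = -6.78 − (-0.11) = -6.67°C

-6.67°C (parcel cooler than environment)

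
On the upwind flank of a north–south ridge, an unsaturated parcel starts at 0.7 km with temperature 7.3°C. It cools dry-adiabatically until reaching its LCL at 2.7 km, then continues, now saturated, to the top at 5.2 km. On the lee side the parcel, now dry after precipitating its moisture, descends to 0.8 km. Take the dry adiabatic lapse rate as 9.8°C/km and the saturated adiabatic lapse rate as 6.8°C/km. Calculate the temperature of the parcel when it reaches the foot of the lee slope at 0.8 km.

13.82°C

From 700 m to 2700 m (dry): cools by 9.8 × 2 = 19.6°C, giving -12.3°C.
From 2700 m to 5200 m (saturated): cools by 6.8 × 2.5 = 17°C, giving -29.3°C.
From 5200 m to 800 m (dry descent): warms by 9.8 × 4.4 = 43.12°C, giving 13.82°C.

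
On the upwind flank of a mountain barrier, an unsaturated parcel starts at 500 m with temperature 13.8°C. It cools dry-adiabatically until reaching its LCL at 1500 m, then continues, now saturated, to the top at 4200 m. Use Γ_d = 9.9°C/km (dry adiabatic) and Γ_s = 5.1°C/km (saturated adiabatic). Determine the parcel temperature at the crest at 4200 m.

-9.87°C

From 500 m to 1500 m (dry): cools by 9.9 × 1 = 9.9°C, giving 3.9°C.
From 1500 m to 4200 m (saturated): cools by 5.1 × 2.7 = 13.77°C, giving -9.87°C.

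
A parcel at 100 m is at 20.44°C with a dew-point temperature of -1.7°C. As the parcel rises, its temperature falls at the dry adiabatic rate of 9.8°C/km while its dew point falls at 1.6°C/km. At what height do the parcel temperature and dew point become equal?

T and T_d converge at 9.8 − 1.6 = 8.2°C per km
Height above start = (20.44 − (-1.7)) / 8.2 = 2.7 km
LCL altitude = 100 m + 2700 m = 2800 m

2800 m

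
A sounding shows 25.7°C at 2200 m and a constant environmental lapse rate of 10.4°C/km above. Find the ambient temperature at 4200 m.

4.9°C

2200–4200 m, environmental: Δz = 2 km ⇒ ΔT = -20.8°C; T = 4.9°C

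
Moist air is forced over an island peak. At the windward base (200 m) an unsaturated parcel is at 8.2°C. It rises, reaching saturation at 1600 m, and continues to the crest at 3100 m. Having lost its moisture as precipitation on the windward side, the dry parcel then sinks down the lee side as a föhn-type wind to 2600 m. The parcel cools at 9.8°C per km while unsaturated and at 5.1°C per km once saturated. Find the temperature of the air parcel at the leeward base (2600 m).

From 200 m to 1600 m (dry): cools by 9.8 × 1.4 = 13.72°C, giving -5.52°C.
From 1600 m to 3100 m (saturated): cools by 5.1 × 1.5 = 7.65°C, giving -13.17°C.
From 3100 m to 2600 m (dry descent): warms by 9.8 × 0.5 = 4.9°C, giving -8.27°C.

-8.27°C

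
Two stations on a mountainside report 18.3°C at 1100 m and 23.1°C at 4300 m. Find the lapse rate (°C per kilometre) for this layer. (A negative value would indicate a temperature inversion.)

-1.5°C/km

Γ = −ΔT/Δz = (18.3 − 23.1) / (4300 − 1100) m
  = -4.8°C / 3.2 km = -1.5°C/km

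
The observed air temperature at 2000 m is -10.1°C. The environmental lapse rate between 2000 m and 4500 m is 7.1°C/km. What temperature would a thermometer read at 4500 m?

From 2000 m to 4500 m (environmental): cools by 7.1 × 2.5 = 17.75°C, giving -27.85°C.

-27.85°C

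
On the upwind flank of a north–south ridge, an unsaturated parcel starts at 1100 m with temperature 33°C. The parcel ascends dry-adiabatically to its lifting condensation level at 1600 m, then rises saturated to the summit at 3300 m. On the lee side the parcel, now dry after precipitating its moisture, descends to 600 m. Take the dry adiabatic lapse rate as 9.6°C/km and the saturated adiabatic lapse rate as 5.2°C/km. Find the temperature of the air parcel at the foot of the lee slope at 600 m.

45.28°C

1100–1600 m, dry: Δz = 0.5 km ⇒ ΔT = -4.8°C; T = 28.2°C
1600–3300 m, saturated: Δz = 1.7 km ⇒ ΔT = -8.84°C; T = 19.36°C
3300–600 m, dry descent: Δz = 2.7 km ⇒ ΔT = +25.92°C; T = 45.28°C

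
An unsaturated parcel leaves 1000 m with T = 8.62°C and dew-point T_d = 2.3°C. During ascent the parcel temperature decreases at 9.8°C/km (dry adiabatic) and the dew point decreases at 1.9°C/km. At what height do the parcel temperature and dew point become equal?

T and T_d converge at 9.8 − 1.9 = 7.9°C per km
Height above start = (8.62 − 2.3) / 7.9 = 0.8 km
LCL altitude = 1000 m + 800 m = 1800 m

1800 m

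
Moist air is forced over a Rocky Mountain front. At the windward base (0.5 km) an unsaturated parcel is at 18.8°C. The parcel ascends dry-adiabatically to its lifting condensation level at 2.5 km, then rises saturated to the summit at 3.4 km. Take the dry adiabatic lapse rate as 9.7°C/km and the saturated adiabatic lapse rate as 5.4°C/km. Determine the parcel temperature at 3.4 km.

-5.46°C

From 500 m to 2500 m (dry): cools by 9.7 × 2 = 19.4°C, giving -0.6°C.
From 2500 m to 3400 m (saturated): cools by 5.4 × 0.9 = 4.86°C, giving -5.46°C.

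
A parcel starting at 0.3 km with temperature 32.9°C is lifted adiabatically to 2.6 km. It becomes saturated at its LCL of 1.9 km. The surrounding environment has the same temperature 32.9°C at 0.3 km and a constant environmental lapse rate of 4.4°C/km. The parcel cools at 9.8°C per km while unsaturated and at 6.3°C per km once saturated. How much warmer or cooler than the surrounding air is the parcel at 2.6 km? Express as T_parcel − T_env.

-9.97°C (parcel cooler than environment)

Parcel:
  From 300 m to 1900 m (dry): cools by 9.8 × 1.6 = 15.68°C, giving 17.22°C.
  From 1900 m to 2600 m (saturated): cools by 6.3 × 0.7 = 4.41°C, giving 12.81°C.
Environment:
  From 300 m to 2600 m (environment): cools by 4.4 × 2.3 = 10.12°C, giving 22.78°C.
T_parcel − T_env = 12.81 − 22.78 = -9.97°C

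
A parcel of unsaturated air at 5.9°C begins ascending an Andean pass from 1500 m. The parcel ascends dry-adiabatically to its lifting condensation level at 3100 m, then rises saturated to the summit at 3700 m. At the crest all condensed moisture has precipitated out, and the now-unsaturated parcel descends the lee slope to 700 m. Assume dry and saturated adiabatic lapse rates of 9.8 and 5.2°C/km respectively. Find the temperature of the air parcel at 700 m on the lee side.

16.5°C

Dry to 3100 m: -9.8 × 1.6 km = -15.68°C, so T = -9.78°C.
Saturated to 3700 m: -5.2 × 0.6 km = -3.12°C, so T = -12.9°C.
Dry descent to 700 m: +9.8 × 3 km = +29.4°C, so T = 16.5°C.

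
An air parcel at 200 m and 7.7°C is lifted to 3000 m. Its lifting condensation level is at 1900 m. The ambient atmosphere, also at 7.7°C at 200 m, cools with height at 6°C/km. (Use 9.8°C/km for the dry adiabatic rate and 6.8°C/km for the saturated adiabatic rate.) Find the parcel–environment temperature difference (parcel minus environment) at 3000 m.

Parcel:
  200 → 1900 m (dry, 9.8°C/km): ΔT = -9.8 × 1.7 = -16.66°C → T = -8.96°C
  1900 → 3000 m (saturated, 6.8°C/km): ΔT = -6.8 × 1.1 = -7.48°C → T = -16.44°C
Environment:
  200 → 3000 m (environment, 6°C/km): ΔT = -6 × 2.8 = -16.8°C → T = -9.1°C
T_parcel − T_env = -16.44 − (-9.1) = -7.34°C

-7.34°C (parcel cooler than environment)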